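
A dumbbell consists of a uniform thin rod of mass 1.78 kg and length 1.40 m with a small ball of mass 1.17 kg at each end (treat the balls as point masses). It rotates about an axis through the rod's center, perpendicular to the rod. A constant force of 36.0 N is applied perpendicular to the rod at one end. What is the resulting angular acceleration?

I_rod = (1/12)ML² = (1/12)(1.78)(1.40)² = 0.2907 kg·m².
I_balls = 2·m·(L/2)² = 2(1.17)(0.7000)² = 1.147 kg·m².
Total I = 1.437 kg·m².
τ = F·(L/2) = (36.0)(0.700) = 25.20 N·m.
α = τ/I = 25.20/1.437 = 17.53 rad/s².

α ≈ 17.5 rad/s²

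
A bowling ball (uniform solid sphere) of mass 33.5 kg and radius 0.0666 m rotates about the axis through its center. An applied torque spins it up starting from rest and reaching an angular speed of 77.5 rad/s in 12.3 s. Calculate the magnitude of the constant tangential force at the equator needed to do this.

I = (2/5)MR² = (2/5)(33.5)(0.0666)² = 0.05944 kg·m².
α = Δω/Δt = (77.5 − 0)/12.3 = 6.301 rad/s².
The required torque is τ = Iα = (0.05944)(6.301) = 0.3745 N·m.
A tangential force at the equator gives τ = FR, so F = τ/R = 0.3745/0.0666 = 5.623 N.

F ≈ 5.62 N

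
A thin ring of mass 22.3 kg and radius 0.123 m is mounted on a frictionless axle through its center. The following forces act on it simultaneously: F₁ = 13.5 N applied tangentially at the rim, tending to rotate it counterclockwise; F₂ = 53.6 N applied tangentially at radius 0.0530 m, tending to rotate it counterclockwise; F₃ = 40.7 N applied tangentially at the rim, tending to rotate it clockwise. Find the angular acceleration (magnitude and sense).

I = MR² = (22.3)(0.123)² = 0.3374 kg·m².
Taking counterclockwise as positive: τ₁ = +(13.5)(0.123) = +1.660 N·m; τ₂ = +(53.6)(0.0530) = +2.841 N·m; τ₃ = −(40.7)(0.123) = −5.006 N·m.
Net torque τ = -0.5048 N·m.
α = τ/I = -0.5048/0.3374 = -1.496 rad/s².

α ≈ 1.50 rad/s², clockwise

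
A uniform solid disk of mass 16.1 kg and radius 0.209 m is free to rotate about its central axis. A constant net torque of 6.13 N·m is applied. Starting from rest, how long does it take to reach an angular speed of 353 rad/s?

I = ½MR² = (1/2)(16.1)(0.209)² = 0.3516 kg·m².
α = τ/I = 6.13/0.3516 = 17.43 rad/s².
ω = αt ⇒ t = ω/α = 353/17.43 = 20.25 s.

t ≈ 20.2 s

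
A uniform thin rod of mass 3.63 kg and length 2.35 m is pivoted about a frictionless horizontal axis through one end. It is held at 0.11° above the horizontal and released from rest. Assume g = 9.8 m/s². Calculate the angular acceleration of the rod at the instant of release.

α ≈ 6.26 rad/s²

About the pivot, I = (1/3)ML² = (1/3)(3.63)(2.35)² = 6.682 kg·m².
The weight acts at the center, a distance L/2 = 1.175 m from the pivot; τ = Mg(L/2) cos 0.11° = 41.80 N·m.
α = τ/I = 41.80/6.682 = 6.255 rad/s².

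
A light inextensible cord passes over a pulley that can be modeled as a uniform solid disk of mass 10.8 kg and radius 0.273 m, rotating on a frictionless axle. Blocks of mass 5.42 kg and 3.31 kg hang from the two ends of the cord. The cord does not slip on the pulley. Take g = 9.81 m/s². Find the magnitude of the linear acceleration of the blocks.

I = ½MR² = (1/2)(10.8)(0.273)² = 0.4025 kg·m².
Heavier block: m₁g − T₁ = m₁a. Lighter block: T₂ − m₂g = m₂a.
Pulley: (T₁ − T₂)R = Iα = I(a/R), so T₁ − T₂ = (I/R²)a = (1/2)M_p a = 5.400·a.
Adding the three: (m₁ − m₂)g = (m₁ + m₂ + 5.400)a, so a = (5.42 − 3.31)(9.81)/(5.42 + 3.31 + 5.400) = 1.465 m/s².

a ≈ 1.46 m/s²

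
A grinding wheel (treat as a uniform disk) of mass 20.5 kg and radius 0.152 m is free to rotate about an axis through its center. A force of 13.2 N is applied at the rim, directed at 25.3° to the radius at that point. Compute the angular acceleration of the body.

α ≈ 3.62 rad/s²

I = ½MR² = (1/2)(20.5)(0.152)² = 0.2368 kg·m².
Only the tangential component produces torque: τ = F R sinθ = (13.2)(0.152) sin 25.3° = 0.8575 N·m.
Newton's second law for rotation, τ = Iα, gives α = τ/I = 0.8575/0.2368 = 3.621 rad/s².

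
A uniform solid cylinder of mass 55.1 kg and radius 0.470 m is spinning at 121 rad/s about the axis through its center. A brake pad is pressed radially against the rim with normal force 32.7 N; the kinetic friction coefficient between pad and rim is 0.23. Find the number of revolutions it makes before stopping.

≈ 2010 revolutions

I = ½MR² = (1/2)(55.1)(0.470)² = 6.086 kg·m².
Friction force f = μN = (0.23)(32.7) = 7.521 N at the rim; torque magnitude τ = fR = 3.535 N·m, opposing ω.
|α| = τ/I = 3.535/6.086 = 0.5808 rad/s² (deceleration).
ω² = ω₀² − 2|α|θ with ω = 0 ⇒ θ = ω₀²/(2|α|) = 12600 rad = 2006 rev.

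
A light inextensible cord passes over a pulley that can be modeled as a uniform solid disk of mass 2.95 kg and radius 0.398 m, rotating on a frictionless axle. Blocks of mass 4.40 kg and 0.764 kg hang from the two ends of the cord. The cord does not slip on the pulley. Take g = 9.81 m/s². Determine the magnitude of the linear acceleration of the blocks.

a ≈ 5.37 m/s²

I = ½MR² = (1/2)(2.95)(0.398)² = 0.2336 kg·m².
Heavier block: m₁g − T₁ = m₁a. Lighter block: T₂ − m₂g = m₂a.
Pulley: (T₁ − T₂)R = Iα = I(a/R), so T₁ − T₂ = (I/R²)a = (1/2)M_p a = 1.475·a.
Adding the three: (m₁ − m₂)g = (m₁ + m₂ + 1.475)a, so a = (4.40 − 0.764)(9.81)/(4.40 + 0.764 + 1.475) = 5.373 m/s².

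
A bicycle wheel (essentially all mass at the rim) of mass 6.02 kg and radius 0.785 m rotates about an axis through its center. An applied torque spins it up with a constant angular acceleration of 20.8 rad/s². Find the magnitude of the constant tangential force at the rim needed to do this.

F ≈ 98.3 N

I = MR² = (6.02)(0.785)² = 3.710 kg·m².
The required torque is τ = Iα = (3.710)(20.80) = 77.16 N·m.
A tangential force at the rim gives τ = FR, so F = τ/R = 77.16/0.785 = 98.29 N.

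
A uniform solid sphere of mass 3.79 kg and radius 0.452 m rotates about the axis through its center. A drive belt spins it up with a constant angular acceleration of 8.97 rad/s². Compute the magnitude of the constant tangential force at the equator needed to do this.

F ≈ 6.15 N

I = (2/5)MR² = (2/5)(3.79)(0.452)² = 0.3097 kg·m².
The required torque is τ = Iα = (0.3097)(8.970) = 2.778 N·m.
A tangential force at the equator gives τ = FR, so F = τ/R = 2.778/0.452 = 6.147 N.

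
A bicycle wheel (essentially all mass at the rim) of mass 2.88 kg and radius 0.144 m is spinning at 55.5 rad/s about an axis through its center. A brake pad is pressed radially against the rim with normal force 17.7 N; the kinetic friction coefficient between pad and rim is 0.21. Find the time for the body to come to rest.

t ≈ 6.19 s

I = MR² = (2.88)(0.144)² = 0.05972 kg·m².
Friction force f = μN = (0.21)(17.7) = 3.717 N at the rim; torque magnitude τ = fR = 0.5352 N·m, opposing ω.
|α| = τ/I = 0.5352/0.05972 = 8.963 rad/s² (deceleration).
0 = ω₀ − |α|t ⇒ t = ω₀/|α| = 55.5/8.963 = 6.192 s.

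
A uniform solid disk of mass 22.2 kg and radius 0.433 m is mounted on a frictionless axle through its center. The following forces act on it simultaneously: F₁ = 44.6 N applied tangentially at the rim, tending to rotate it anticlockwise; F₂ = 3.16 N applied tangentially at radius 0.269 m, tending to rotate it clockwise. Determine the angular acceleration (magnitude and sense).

α ≈ 8.87 rad/s², anticlockwise

I = ½MR² = (1/2)(22.2)(0.433)² = 2.081 kg·m².
Taking anticlockwise as positive: τ₁ = +(44.6)(0.433) = +19.31 N·m; τ₂ = −(3.16)(0.269) = −0.8500 N·m.
Net torque τ = 18.46 N·m.
α = τ/I = 18.46/2.081 = 8.871 rad/s².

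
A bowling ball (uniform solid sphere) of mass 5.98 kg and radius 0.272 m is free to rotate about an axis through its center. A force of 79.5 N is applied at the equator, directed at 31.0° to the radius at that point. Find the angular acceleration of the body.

I = (2/5)MR² = (2/5)(5.98)(0.272)² = 0.1770 kg·m².
Only the tangential component produces torque: τ = F R sinθ = (79.5)(0.272) sin 31.0° = 11.14 N·m.
Newton's second law for rotation, τ = Iα, gives α = τ/I = 11.14/0.1770 = 62.93 rad/s².

α ≈ 62.9 rad/s²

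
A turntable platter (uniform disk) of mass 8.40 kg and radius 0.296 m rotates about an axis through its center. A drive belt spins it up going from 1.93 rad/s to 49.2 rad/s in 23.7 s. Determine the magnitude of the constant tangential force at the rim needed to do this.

F ≈ 2.48 N

I = ½MR² = (1/2)(8.40)(0.296)² = 0.3680 kg·m².
α = Δω/Δt = (49.2 − 1.93)/23.7 = 1.995 rad/s².
The required torque is τ = Iα = (0.3680)(1.995) = 0.7340 N·m.
A tangential force at the rim gives τ = FR, so F = τ/R = 0.7340/0.296 = 2.480 N.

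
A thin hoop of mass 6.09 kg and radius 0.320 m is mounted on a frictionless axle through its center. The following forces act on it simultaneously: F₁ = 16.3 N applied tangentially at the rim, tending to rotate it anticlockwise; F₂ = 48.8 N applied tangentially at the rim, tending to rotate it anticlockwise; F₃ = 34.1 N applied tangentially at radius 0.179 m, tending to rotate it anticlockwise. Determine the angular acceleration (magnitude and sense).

α ≈ 43.2 rad/s², anticlockwise

I = MR² = (6.09)(0.320)² = 0.6236 kg·m².
Taking anticlockwise as positive: τ₁ = +(16.3)(0.320) = +5.216 N·m; τ₂ = +(48.8)(0.320) = +15.62 N·m; τ₃ = +(34.1)(0.179) = +6.104 N·m.
Net torque τ = 26.94 N·m.
α = τ/I = 26.94/0.6236 = 43.19 rad/s².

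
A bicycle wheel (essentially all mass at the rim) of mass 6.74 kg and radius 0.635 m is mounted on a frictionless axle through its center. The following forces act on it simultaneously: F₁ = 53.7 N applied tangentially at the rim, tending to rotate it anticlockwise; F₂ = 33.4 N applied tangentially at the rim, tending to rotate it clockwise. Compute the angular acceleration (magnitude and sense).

I = MR² = (6.74)(0.635)² = 2.718 kg·m².
Taking anticlockwise as positive: τ₁ = +(53.7)(0.635) = +34.10 N·m; τ₂ = −(33.4)(0.635) = −21.21 N·m.
Net torque τ = 12.89 N·m.
α = τ/I = 12.89/2.718 = 4.743 rad/s².

α ≈ 4.74 rad/s², anticlockwise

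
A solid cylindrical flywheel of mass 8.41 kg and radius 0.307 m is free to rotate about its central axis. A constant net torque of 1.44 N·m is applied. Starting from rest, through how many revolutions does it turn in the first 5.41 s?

≈ 8.46 revolutions

I = ½MR² = (1/2)(8.41)(0.307)² = 0.3963 kg·m².
α = τ/I = 1.44/0.3963 = 3.633 rad/s².
θ = ½αt² = ½(3.633)(5.41)² = 53.17 rad.
Revolutions = θ/(2π) = 8.463.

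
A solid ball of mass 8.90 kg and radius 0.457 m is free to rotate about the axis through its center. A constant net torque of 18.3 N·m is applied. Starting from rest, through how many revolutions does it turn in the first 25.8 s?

≈ 1300 revolutions

I = (2/5)MR² = (2/5)(8.90)(0.457)² = 0.7435 kg·m².
α = τ/I = 18.3/0.7435 = 24.61 rad/s².
θ = ½αt² = ½(24.61)(25.8)² = 8192 rad.
Revolutions = θ/(2π) = 1304.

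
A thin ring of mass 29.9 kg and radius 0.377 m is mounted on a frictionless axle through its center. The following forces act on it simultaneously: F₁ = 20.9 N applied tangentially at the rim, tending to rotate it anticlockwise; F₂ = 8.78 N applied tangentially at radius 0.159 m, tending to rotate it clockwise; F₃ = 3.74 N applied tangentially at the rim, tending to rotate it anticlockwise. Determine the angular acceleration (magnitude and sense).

α ≈ 1.86 rad/s², anticlockwise

I = MR² = (29.9)(0.377)² = 4.250 kg·m².
Taking anticlockwise as positive: τ₁ = +(20.9)(0.377) = +7.879 N·m; τ₂ = −(8.78)(0.159) = −1.396 N·m; τ₃ = +(3.74)(0.377) = +1.410 N·m.
Net torque τ = 7.893 N·m.
α = τ/I = 7.893/4.250 = 1.857 rad/s².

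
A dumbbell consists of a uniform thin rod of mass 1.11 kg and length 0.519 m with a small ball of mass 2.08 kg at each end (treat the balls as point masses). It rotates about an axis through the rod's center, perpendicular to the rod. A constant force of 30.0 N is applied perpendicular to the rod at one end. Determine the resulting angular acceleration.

α ≈ 25.5 rad/s²

I_rod = (1/12)ML² = (1/12)(1.11)(0.519)² = 0.02492 kg·m².
I_balls = 2·m·(L/2)² = 2(2.08)(0.2595)² = 0.2801 kg·m².
Total I = 0.3051 kg·m².
τ = F·(L/2) = (30.0)(0.260) = 7.785 N·m.
α = τ/I = 7.785/0.3051 = 25.52 rad/s².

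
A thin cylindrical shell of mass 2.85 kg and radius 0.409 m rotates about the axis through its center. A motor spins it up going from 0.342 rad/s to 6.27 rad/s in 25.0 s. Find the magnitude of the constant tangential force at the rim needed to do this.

F ≈ 0.276 N

I = MR² = (2.85)(0.409)² = 0.4768 kg·m².
α = Δω/Δt = (6.27 − 0.342)/25.0 = 0.2371 rad/s².
The required torque is τ = Iα = (0.4768)(0.2371) = 0.1130 N·m.
A tangential force at the rim gives τ = FR, so F = τ/R = 0.1130/0.409 = 0.2764 N.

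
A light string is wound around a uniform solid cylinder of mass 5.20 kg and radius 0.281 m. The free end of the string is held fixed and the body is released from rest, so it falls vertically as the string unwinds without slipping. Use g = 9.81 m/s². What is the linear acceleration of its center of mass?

a ≈ 6.54 m/s²

Translation: Mg − T = Ma. Rotation about the center: TR = Iα with I = ½MR².
With a = αR: T = (I/R²)a = (1/2)M a, so Mg = (1 + 0.5000)Ma.
a = g/(1 + 0.5000) = 9.81/1.500 = 6.540 m/s².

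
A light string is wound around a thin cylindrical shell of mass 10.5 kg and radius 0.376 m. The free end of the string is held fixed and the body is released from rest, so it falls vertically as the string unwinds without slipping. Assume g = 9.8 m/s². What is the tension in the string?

Translation: Mg − T = Ma. Rotation about the center: TR = Iα with I = MR².
With a = αR: T = (I/R²)a = M a, so Mg = (1 + 1.000)Ma.
a = g/(1 + 1.000) = 9.8/2.000 = 4.900 m/s².
T = 1.000·M·a = (1.000)(10.5)(4.900) = 51.45 N.

T ≈ 51.5 N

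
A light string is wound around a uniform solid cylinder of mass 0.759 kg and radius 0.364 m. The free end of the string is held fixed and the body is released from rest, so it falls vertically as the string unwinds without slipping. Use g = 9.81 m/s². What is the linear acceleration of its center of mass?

Translation: Mg − T = Ma. Rotation about the center: TR = Iα with I = ½MR².
With a = αR: T = (I/R²)a = (1/2)M a, so Mg = (1 + 0.5000)Ma.
a = g/(1 + 0.5000) = 9.81/1.500 = 6.540 m/s².

a ≈ 6.54 m/s²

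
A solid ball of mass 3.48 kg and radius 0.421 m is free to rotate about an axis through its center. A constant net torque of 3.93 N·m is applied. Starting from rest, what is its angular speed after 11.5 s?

ω ≈ 183 rad/s

I = (2/5)MR² = (2/5)(3.48)(0.421)² = 0.2467 kg·m².
α = τ/I = 3.93/0.2467 = 15.93 rad/s².
ω = ω₀ + αt = 0 + (15.93)(11.5) = 183.2 rad/s.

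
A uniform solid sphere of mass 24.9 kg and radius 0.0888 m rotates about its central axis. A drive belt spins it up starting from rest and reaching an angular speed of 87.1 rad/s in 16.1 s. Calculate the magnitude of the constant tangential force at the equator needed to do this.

F ≈ 4.78 N

I = (2/5)MR² = (2/5)(24.9)(0.0888)² = 0.07854 kg·m².
α = Δω/Δt = (87.1 − 0)/16.1 = 5.410 rad/s².
The required torque is τ = Iα = (0.07854)(5.410) = 0.4249 N·m.
A tangential force at the equator gives τ = FR, so F = τ/R = 0.4249/0.0888 = 4.785 N.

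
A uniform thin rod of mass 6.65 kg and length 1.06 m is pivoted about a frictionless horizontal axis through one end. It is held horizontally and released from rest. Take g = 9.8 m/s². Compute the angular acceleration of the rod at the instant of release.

About the pivot, I = (1/3)ML² = (1/3)(6.65)(1.06)² = 2.491 kg·m².
The weight acts at the center, a distance L/2 = 0.5300 m from the pivot; τ = Mg(L/2) = 34.54 N·m.
α = τ/I = 34.54/2.491 = 13.87 rad/s².

α ≈ 13.9 rad/s²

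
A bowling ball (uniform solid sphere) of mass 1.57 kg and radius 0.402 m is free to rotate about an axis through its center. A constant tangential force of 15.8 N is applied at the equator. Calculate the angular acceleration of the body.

α ≈ 62.6 rad/s²

I = (2/5)MR² = (2/5)(1.57)(0.402)² = 0.1015 kg·m².
τ = F R = (15.8)(0.402) = 6.352 N·m.
Newton's second law for rotation, τ = Iα, gives α = τ/I = 6.352/0.1015 = 62.59 rad/s².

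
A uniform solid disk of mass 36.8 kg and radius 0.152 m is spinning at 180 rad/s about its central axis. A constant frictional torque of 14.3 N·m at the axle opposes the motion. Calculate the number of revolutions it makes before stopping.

I = ½MR² = (1/2)(36.8)(0.152)² = 0.4251 kg·m².
The net torque has magnitude 14.3 N·m, opposing ω.
|α| = τ/I = 14.30/0.4251 = 33.64 rad/s² (deceleration).
ω² = ω₀² − 2|α|θ with ω = 0 ⇒ θ = ω₀²/(2|α|) = 481.6 rad = 76.65 rev.

≈ 76.6 revolutions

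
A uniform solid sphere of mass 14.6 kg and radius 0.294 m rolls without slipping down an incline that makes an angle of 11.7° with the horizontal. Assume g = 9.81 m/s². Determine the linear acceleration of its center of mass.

Translation along the incline: Mg sinθ − f = Ma.
Rotation about the center: fR = Iα with I = (2/5)MR². No-slip gives a = αR, so f = (I/R²)a = (2/5)M a.
Substituting: Mg sinθ = (1 + 0.4000)Ma, so a = g sinθ/(1 + 0.4000) = (9.81) sin 11.7° / 1.400 = 1.421 m/s².

a ≈ 1.42 m/s²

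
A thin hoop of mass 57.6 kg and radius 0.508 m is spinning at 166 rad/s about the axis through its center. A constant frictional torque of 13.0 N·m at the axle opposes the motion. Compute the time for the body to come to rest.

t ≈ 190 s

I = MR² = (57.6)(0.508)² = 14.86 kg·m².
The net torque has magnitude 13.0 N·m, opposing ω.
|α| = τ/I = 13.00/14.86 = 0.8746 rad/s² (deceleration).
0 = ω₀ − |α|t ⇒ t = ω₀/|α| = 166/0.8746 = 189.8 s.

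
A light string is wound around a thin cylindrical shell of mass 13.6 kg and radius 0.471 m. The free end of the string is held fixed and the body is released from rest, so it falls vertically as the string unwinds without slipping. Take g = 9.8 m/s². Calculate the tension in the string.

Translation: Mg − T = Ma. Rotation about the center: TR = Iα with I = MR².
With a = αR: T = (I/R²)a = M a, so Mg = (1 + 1.000)Ma.
a = g/(1 + 1.000) = 9.8/2.000 = 4.900 m/s².
T = 1.000·M·a = (1.000)(13.6)(4.900) = 66.64 N.

T ≈ 66.6 N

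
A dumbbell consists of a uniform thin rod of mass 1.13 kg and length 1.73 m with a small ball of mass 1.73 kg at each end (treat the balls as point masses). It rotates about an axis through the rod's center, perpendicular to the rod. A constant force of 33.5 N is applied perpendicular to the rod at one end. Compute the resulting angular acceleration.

I_rod = (1/12)ML² = (1/12)(1.13)(1.73)² = 0.2818 kg·m².
I_balls = 2·m·(L/2)² = 2(1.73)(0.8650)² = 2.589 kg·m².
Total I = 2.871 kg·m².
τ = F·(L/2) = (33.5)(0.865) = 28.98 N·m.
α = τ/I = 28.98/2.871 = 10.09 rad/s².

α ≈ 10.1 rad/s²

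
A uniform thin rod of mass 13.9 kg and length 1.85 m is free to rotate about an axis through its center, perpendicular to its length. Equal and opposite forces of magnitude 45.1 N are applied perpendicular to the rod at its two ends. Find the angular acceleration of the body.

α ≈ 21.0 rad/s²

I = (1/12)ML² = (1/12)(13.9)(1.85)² = 3.964 kg·m².
The couple gives τ = F·(L/2) + F·(L/2) = F L = (45.1)(1.85) = 83.44 N·m.
Newton's second law for rotation, τ = Iα, gives α = τ/I = 83.44/3.964 = 21.05 rad/s².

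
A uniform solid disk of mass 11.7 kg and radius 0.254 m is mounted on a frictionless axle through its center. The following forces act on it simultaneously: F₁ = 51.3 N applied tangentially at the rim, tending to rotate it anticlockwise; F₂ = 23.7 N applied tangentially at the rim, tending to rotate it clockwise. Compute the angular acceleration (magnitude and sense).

α ≈ 18.6 rad/s², anticlockwise

I = ½MR² = (1/2)(11.7)(0.254)² = 0.3774 kg·m².
Taking anticlockwise as positive: τ₁ = +(51.3)(0.254) = +13.03 N·m; τ₂ = −(23.7)(0.254) = −6.020 N·m.
Net torque τ = 7.010 N·m.
α = τ/I = 7.010/0.3774 = 18.57 rad/s².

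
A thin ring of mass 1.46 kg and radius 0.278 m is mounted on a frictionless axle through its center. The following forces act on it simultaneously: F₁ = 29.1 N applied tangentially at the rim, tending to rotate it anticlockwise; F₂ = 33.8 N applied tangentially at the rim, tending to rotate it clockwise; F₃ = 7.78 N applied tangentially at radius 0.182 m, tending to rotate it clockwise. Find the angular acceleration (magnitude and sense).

I = MR² = (1.46)(0.278)² = 0.1128 kg·m².
Taking anticlockwise as positive: τ₁ = +(29.1)(0.278) = +8.090 N·m; τ₂ = −(33.8)(0.278) = −9.396 N·m; τ₃ = −(7.78)(0.182) = −1.416 N·m.
Net torque τ = -2.723 N·m.
α = τ/I = -2.723/0.1128 = -24.13 rad/s².

α ≈ 24.1 rad/s², clockwise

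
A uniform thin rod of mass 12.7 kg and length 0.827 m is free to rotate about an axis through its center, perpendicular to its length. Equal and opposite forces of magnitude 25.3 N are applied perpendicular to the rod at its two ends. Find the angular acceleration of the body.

I = (1/12)ML² = (1/12)(12.7)(0.827)² = 0.7238 kg·m².
The couple gives τ = F·(L/2) + F·(L/2) = F L = (25.3)(0.827) = 20.92 N·m.
From τ = Iα: α = 20.92/0.7238 = 28.91 rad/s².

α ≈ 28.9 rad/s²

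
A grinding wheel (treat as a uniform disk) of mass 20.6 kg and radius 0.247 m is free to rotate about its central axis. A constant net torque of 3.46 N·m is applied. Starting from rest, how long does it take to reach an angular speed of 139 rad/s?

I = ½MR² = (1/2)(20.6)(0.247)² = 0.6284 kg·m².
α = τ/I = 3.46/0.6284 = 5.506 rad/s².
ω = αt ⇒ t = ω/α = 139/5.506 = 25.24 s.

t ≈ 25.2 s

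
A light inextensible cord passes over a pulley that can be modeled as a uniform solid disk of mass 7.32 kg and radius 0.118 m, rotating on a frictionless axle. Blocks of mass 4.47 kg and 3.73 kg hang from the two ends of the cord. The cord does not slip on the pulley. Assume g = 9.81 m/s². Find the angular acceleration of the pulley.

I = ½MR² = (1/2)(7.32)(0.118)² = 0.05096 kg·m².
Heavier block: m₁g − T₁ = m₁a. Lighter block: T₂ − m₂g = m₂a.
Pulley: (T₁ − T₂)R = Iα = I(a/R), so T₁ − T₂ = (I/R²)a = (1/2)M_p a = 3.660·a.
Adding the three: (m₁ − m₂)g = (m₁ + m₂ + 3.660)a, so a = (4.47 − 3.73)(9.81)/(4.47 + 3.73 + 3.660) = 0.6121 m/s².
α = a/R = 0.6121/0.118 = 5.187 rad/s².

α ≈ 5.19 rad/s²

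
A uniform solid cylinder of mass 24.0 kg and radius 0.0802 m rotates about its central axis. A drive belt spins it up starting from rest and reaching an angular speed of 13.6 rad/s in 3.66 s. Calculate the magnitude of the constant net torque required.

τ ≈ 0.287 N·m

I = ½MR² = (1/2)(24.0)(0.0802)² = 0.07718 kg·m².
α = Δω/Δt = (13.6 − 0)/3.66 = 3.716 rad/s².
τ = Iα = (0.07718)(3.716) = 0.2868 N·m.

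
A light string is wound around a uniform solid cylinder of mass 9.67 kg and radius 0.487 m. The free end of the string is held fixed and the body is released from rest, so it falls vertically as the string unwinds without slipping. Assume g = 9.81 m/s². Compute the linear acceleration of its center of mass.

Translation: Mg − T = Ma. Rotation about the center: TR = Iα with I = ½MR².
With a = αR: T = (I/R²)a = (1/2)M a, so Mg = (1 + 0.5000)Ma.
a = g/(1 + 0.5000) = 9.81/1.500 = 6.540 m/s².

a ≈ 6.54 m/s²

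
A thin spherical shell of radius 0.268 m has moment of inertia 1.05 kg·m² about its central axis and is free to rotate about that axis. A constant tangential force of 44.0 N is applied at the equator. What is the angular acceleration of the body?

α ≈ 11.2 rad/s²

τ = F R = (44.0)(0.268) = 11.79 N·m.
From τ = Iα: α = 11.79/1.050 = 11.23 rad/s².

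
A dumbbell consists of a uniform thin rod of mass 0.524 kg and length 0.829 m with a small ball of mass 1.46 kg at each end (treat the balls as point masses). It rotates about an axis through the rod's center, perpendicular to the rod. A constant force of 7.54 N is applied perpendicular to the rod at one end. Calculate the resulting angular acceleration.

α ≈ 5.88 rad/s²

I_rod = (1/12)ML² = (1/12)(0.524)(0.829)² = 0.03001 kg·m².
I_balls = 2·m·(L/2)² = 2(1.46)(0.4145)² = 0.5017 kg·m².
Total I = 0.5317 kg·m².
τ = F·(L/2) = (7.54)(0.414) = 3.125 N·m.
α = τ/I = 3.125/0.5317 = 5.878 rad/s².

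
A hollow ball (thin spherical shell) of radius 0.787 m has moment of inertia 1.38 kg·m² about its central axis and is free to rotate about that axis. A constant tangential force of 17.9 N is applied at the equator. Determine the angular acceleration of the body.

α ≈ 10.2 rad/s²

τ = F R = (17.9)(0.787) = 14.09 N·m.
From τ = Iα: α = 14.09/1.380 = 10.21 rad/s².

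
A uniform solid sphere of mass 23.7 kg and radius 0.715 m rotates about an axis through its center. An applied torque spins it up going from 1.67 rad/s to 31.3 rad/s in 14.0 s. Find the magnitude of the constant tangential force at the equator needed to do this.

I = (2/5)MR² = (2/5)(23.7)(0.715)² = 4.846 kg·m².
α = Δω/Δt = (31.3 − 1.67)/14.0 = 2.116 rad/s².
The required torque is τ = Iα = (4.846)(2.116) = 10.26 N·m.
A tangential force at the equator gives τ = FR, so F = τ/R = 10.26/0.715 = 14.35 N.

F ≈ 14.3 N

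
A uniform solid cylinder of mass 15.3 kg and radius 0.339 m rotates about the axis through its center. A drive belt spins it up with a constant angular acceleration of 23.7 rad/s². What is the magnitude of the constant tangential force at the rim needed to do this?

I = ½MR² = (1/2)(15.3)(0.339)² = 0.8791 kg·m².
The required torque is τ = Iα = (0.8791)(23.70) = 20.84 N·m.
A tangential force at the rim gives τ = FR, so F = τ/R = 20.84/0.339 = 61.46 N.

F ≈ 61.5 N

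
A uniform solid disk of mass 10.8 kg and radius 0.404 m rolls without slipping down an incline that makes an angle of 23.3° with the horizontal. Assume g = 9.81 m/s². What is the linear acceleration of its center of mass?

Translation along the incline: Mg sinθ − f = Ma.
Rotation about the center: fR = Iα with I = ½MR². No-slip gives a = αR, so f = (I/R²)a = (1/2)M a.
Substituting: Mg sinθ = (1 + 0.5000)Ma, so a = g sinθ/(1 + 0.5000) = (9.81) sin 23.3° / 1.500 = 2.587 m/s².

a ≈ 2.59 m/s²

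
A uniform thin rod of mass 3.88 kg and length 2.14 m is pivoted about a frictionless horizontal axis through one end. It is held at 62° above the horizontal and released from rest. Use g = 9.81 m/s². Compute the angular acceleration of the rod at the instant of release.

About the pivot, I = (1/3)ML² = (1/3)(3.88)(2.14)² = 5.923 kg·m².
The weight acts at the center, a distance L/2 = 1.070 m from the pivot; τ = Mg(L/2) cos 62° = 19.12 N·m.
α = τ/I = 19.12/5.923 = 3.228 rad/s².
(Equivalently α = (3g/(2L)) cos 62° = 3.228 rad/s².)

α ≈ 3.23 rad/s²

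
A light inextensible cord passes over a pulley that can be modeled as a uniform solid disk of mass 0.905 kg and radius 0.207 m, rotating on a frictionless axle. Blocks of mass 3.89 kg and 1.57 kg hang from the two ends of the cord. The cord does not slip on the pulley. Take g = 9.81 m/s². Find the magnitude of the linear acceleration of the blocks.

I = ½MR² = (1/2)(0.905)(0.207)² = 0.01939 kg·m².
Heavier block: m₁g − T₁ = m₁a. Lighter block: T₂ − m₂g = m₂a.
Pulley: (T₁ − T₂)R = Iα = I(a/R), so T₁ − T₂ = (I/R²)a = (1/2)M_p a = 0.4525·a.
Adding the three: (m₁ − m₂)g = (m₁ + m₂ + 0.4525)a, so a = (3.89 − 1.57)(9.81)/(3.89 + 1.57 + 0.4525) = 3.849 m/s².

a ≈ 3.85 m/s²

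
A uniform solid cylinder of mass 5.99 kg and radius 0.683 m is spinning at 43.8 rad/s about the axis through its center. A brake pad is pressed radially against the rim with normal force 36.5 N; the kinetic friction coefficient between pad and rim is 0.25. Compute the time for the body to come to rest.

t ≈ 9.82 s

I = ½MR² = (1/2)(5.99)(0.683)² = 1.397 kg·m².
Friction force f = μN = (0.25)(36.5) = 9.125 N at the rim; torque magnitude τ = fR = 6.232 N·m, opposing ω.
|α| = τ/I = 6.232/1.397 = 4.461 rad/s² (deceleration).
0 = ω₀ − |α|t ⇒ t = ω₀/|α| = 43.8/4.461 = 9.819 s.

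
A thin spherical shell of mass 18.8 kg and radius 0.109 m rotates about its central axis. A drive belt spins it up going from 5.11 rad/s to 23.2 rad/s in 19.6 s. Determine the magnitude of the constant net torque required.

I = (2/3)MR² = (2/3)(18.8)(0.109)² = 0.1489 kg·m².
α = Δω/Δt = (23.2 − 5.11)/19.6 = 0.9230 rad/s².
τ = Iα = (0.1489)(0.9230) = 0.1374 N·m.

τ ≈ 0.137 N·m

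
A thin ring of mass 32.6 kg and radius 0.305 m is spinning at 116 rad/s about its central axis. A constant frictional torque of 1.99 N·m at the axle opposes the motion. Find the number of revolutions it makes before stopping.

I = MR² = (32.6)(0.305)² = 3.033 kg·m².
The net torque has magnitude 1.99 N·m, opposing ω.
|α| = τ/I = 1.990/3.033 = 0.6562 rad/s² (deceleration).
ω² = ω₀² − 2|α|θ with ω = 0 ⇒ θ = ω₀²/(2|α|) = 10250 rad = 1632 rev.

≈ 1630 revolutions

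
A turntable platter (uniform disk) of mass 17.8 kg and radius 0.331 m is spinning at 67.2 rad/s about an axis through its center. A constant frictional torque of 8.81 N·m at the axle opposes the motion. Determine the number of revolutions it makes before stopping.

I = ½MR² = (1/2)(17.8)(0.331)² = 0.9751 kg·m².
The net torque has magnitude 8.81 N·m, opposing ω.
|α| = τ/I = 8.810/0.9751 = 9.035 rad/s² (deceleration).
ω² = ω₀² − 2|α|θ with ω = 0 ⇒ θ = ω₀²/(2|α|) = 249.9 rad = 39.77 rev.

≈ 39.8 revolutions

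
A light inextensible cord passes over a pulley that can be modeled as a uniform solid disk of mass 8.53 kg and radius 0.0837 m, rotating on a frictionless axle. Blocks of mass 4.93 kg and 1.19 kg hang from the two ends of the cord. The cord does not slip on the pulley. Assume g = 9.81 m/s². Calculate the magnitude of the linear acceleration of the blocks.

I = ½MR² = (1/2)(8.53)(0.0837)² = 0.02988 kg·m².
Heavier block: m₁g − T₁ = m₁a. Lighter block: T₂ − m₂g = m₂a.
Pulley: (T₁ − T₂)R = Iα = I(a/R), so T₁ − T₂ = (I/R²)a = (1/2)M_p a = 4.265·a.
Adding the three: (m₁ − m₂)g = (m₁ + m₂ + 4.265)a, so a = (4.93 − 1.19)(9.81)/(4.93 + 1.19 + 4.265) = 3.533 m/s².

a ≈ 3.53 m/s²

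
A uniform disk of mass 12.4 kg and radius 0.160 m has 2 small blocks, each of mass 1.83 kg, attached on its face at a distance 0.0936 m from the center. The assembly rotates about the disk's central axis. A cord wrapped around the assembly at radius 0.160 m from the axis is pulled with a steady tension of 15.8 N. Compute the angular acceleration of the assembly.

α ≈ 13.3 rad/s²

I_disk = ½MR² = ½(12.4)(0.160)² = 0.1587 kg·m².
I_blocks = 2·m·r² = 2(1.83)(0.0936)² = 0.03207 kg·m².
Total I = 0.1908 kg·m².
τ = F r = (15.8)(0.160) = 2.528 N·m.
α = τ/I = 2.528/0.1908 = 13.25 rad/s².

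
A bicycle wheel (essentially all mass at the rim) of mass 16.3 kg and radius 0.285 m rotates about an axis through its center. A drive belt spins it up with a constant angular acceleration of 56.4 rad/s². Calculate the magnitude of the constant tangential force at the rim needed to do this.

I = MR² = (16.3)(0.285)² = 1.324 kg·m².
The required torque is τ = Iα = (1.324)(56.40) = 74.67 N·m.
A tangential force at the rim gives τ = FR, so F = τ/R = 74.67/0.285 = 262.0 N.

F ≈ 262 N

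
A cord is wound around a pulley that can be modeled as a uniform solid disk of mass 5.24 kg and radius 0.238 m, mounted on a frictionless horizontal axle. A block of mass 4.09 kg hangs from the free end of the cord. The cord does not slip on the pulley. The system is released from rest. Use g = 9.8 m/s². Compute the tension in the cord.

T ≈ 15.7 N

I = ½MR² = (1/2)(5.24)(0.238)² = 0.1484 kg·m².
Block: mg − T = ma. Pulley: TR = Iα. No-slip: a = αR, so T = (I/R²)a = 2.620·a.
Then mg = (m + 2.620)a, so a = (4.09)(9.8)/(4.09 + 2.620) = 5.973 m/s².
T = 2.620·a = 15.65 N.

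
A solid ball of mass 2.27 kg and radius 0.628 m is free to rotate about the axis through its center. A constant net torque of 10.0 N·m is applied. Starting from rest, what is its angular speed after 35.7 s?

I = (2/5)MR² = (2/5)(2.27)(0.628)² = 0.3581 kg·m².
α = τ/I = 10.0/0.3581 = 27.93 rad/s².
ω = ω₀ + αt = 0 + (27.93)(35.7) = 996.9 rad/s.

ω ≈ 997 rad/s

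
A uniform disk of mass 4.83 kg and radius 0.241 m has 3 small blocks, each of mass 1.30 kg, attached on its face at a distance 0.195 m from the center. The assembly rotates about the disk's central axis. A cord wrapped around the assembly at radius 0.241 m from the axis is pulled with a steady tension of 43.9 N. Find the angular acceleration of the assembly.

I_disk = ½MR² = ½(4.83)(0.241)² = 0.1403 kg·m².
I_blocks = 3·m·r² = 3(1.30)(0.195)² = 0.1483 kg·m².
Total I = 0.2886 kg·m².
τ = F r = (43.9)(0.241) = 10.58 N·m.
α = τ/I = 10.58/0.2886 = 36.66 rad/s².

α ≈ 36.7 rad/s²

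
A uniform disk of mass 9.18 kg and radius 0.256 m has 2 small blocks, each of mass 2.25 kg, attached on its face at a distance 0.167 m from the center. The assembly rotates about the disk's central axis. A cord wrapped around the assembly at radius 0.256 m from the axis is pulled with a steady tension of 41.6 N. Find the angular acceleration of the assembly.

α ≈ 25.0 rad/s²

I_disk = ½MR² = ½(9.18)(0.256)² = 0.3008 kg·m².
I_blocks = 2·m·r² = 2(2.25)(0.167)² = 0.1255 kg·m².
Total I = 0.4263 kg·m².
τ = F r = (41.6)(0.256) = 10.65 N·m.
α = τ/I = 10.65/0.4263 = 24.98 rad/s².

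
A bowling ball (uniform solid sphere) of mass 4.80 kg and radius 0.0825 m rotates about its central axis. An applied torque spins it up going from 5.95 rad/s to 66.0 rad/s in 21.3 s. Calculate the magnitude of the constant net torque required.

τ ≈ 0.0368 N·m

I = (2/5)MR² = (2/5)(4.80)(0.0825)² = 0.01307 kg·m².
α = Δω/Δt = (66.0 − 5.95)/21.3 = 2.819 rad/s².
τ = Iα = (0.01307)(2.819) = 0.03684 N·m.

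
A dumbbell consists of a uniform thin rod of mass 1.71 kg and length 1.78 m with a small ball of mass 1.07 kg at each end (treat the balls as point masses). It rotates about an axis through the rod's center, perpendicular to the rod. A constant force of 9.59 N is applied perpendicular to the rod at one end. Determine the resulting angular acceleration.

I_rod = (1/12)ML² = (1/12)(1.71)(1.78)² = 0.4515 kg·m².
I_balls = 2·m·(L/2)² = 2(1.07)(0.8900)² = 1.695 kg·m².
Total I = 2.147 kg·m².
τ = F·(L/2) = (9.59)(0.890) = 8.535 N·m.
α = τ/I = 8.535/2.147 = 3.976 rad/s².

α ≈ 3.98 rad/s²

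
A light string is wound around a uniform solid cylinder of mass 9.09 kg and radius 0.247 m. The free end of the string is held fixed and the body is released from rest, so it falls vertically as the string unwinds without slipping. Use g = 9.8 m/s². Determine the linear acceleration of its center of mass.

a ≈ 6.53 m/s²

Translation: Mg − T = Ma. Rotation about the center: TR = Iα with I = ½MR².
With a = αR: T = (I/R²)a = (1/2)M a, so Mg = (1 + 0.5000)Ma.
a = g/(1 + 0.5000) = 9.8/1.500 = 6.533 m/s².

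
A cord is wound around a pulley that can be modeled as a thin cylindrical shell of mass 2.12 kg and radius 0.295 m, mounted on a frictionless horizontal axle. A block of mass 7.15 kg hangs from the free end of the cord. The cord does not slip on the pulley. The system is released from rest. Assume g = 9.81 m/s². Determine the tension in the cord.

T ≈ 16.0 N

I = MR² = (2.12)(0.295)² = 0.1845 kg·m².
Block: mg − T = ma. Pulley: TR = Iα. No-slip: a = αR, so T = (I/R²)a = 2.120·a.
Then mg = (m + 2.120)a, so a = (7.15)(9.81)/(7.15 + 2.120) = 7.567 m/s².
T = 2.120·a = 16.04 N.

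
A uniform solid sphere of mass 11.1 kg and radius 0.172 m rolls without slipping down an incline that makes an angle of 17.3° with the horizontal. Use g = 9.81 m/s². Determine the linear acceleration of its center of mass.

Translation along the incline: Mg sinθ − f = Ma.
Rotation about the center: fR = Iα with I = (2/5)MR². No-slip gives a = αR, so f = (I/R²)a = (2/5)M a.
Substituting: Mg sinθ = (1 + 0.4000)Ma, so a = g sinθ/(1 + 0.4000) = (9.81) sin 17.3° / 1.400 = 2.084 m/s².

a ≈ 2.08 m/s²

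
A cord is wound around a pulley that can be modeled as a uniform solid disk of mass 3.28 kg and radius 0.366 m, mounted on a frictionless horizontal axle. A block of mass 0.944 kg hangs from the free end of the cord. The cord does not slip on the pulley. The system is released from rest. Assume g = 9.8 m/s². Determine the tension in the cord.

T ≈ 5.87 N

I = ½MR² = (1/2)(3.28)(0.366)² = 0.2197 kg·m².
Block: mg − T = ma. Pulley: TR = Iα. No-slip: a = αR, so T = (I/R²)a = 1.640·a.
Then mg = (m + 1.640)a, so a = (0.944)(9.8)/(0.944 + 1.640) = 3.580 m/s².
T = 1.640·a = 5.872 N.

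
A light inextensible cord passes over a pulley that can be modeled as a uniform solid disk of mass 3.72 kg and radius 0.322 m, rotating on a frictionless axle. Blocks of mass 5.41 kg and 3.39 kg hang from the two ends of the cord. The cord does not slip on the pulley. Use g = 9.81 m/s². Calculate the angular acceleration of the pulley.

α ≈ 5.77 rad/s²

I = ½MR² = (1/2)(3.72)(0.322)² = 0.1929 kg·m².
Heavier block: m₁g − T₁ = m₁a. Lighter block: T₂ − m₂g = m₂a.
Pulley: (T₁ − T₂)R = Iα = I(a/R), so T₁ − T₂ = (I/R²)a = (1/2)M_p a = 1.860·a.
Adding the three: (m₁ − m₂)g = (m₁ + m₂ + 1.860)a, so a = (5.41 − 3.39)(9.81)/(5.41 + 3.39 + 1.860) = 1.859 m/s².
α = a/R = 1.859/0.322 = 5.773 rad/s².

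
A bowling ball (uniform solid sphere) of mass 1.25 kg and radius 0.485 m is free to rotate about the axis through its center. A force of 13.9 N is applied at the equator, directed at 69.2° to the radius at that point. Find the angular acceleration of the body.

α ≈ 53.6 rad/s²

I = (2/5)MR² = (2/5)(1.25)(0.485)² = 0.1176 kg·m².
Only the tangential component produces torque: τ = F R sinθ = (13.9)(0.485) sin 69.2° = 6.302 N·m.
Newton's second law for rotation, τ = Iα, gives α = τ/I = 6.302/0.1176 = 53.58 rad/s².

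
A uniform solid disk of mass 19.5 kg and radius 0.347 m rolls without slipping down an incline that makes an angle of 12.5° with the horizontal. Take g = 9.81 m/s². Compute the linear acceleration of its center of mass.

Translation along the incline: Mg sinθ − f = Ma.
Rotation about the center: fR = Iα with I = ½MR². No-slip gives a = αR, so f = (I/R²)a = (1/2)M a.
Substituting: Mg sinθ = (1 + 0.5000)Ma, so a = g sinθ/(1 + 0.5000) = (9.81) sin 12.5° / 1.500 = 1.416 m/s².

a ≈ 1.42 m/s²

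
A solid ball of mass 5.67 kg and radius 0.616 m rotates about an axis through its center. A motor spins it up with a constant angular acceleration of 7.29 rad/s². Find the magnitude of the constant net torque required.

I = (2/5)MR² = (2/5)(5.67)(0.616)² = 0.8606 kg·m².
τ = Iα = (0.8606)(7.290) = 6.274 N·m.

τ ≈ 6.27 N·m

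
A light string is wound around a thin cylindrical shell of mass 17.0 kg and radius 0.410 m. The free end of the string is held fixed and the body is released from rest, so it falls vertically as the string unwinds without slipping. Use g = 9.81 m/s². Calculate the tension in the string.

Translation: Mg − T = Ma. Rotation about the center: TR = Iα with I = MR².
With a = αR: T = (I/R²)a = M a, so Mg = (1 + 1.000)Ma.
a = g/(1 + 1.000) = 9.81/2.000 = 4.905 m/s².
T = 1.000·M·a = (1.000)(17.0)(4.905) = 83.39 N.

T ≈ 83.4 N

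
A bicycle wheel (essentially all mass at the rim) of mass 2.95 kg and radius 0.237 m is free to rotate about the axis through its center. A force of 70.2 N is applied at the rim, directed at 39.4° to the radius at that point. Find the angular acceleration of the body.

α ≈ 63.7 rad/s²

I = MR² = (2.95)(0.237)² = 0.1657 kg·m².
Only the tangential component produces torque: τ = F R sinθ = (70.2)(0.237) sin 39.4° = 10.56 N·m.
Newton's second law for rotation, τ = Iα, gives α = τ/I = 10.56/0.1657 = 63.73 rad/s².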